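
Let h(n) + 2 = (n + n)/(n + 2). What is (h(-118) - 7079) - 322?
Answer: -214628/29 ≈ -7401.0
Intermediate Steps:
h(n) = -2 + 2*n/(2 + n) (h(n) = -2 + (n + n)/(n + 2) = -2 + (2*n)/(2 + n) = -2 + 2*n/(2 + n))
(h(-118) - 7079) - 322 = (-4/(2 - 118) - 7079) - 322 = (-4/(-116) - 7079) - 322 = (-4*(-1/116) - 7079) - 322 = (1/29 - 7079) - 322 = -205290/29 - 322 = -214628/29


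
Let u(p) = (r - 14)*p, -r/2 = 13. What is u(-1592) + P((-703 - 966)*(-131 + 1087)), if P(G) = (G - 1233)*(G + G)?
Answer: 5095583680696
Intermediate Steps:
r = -26 (r = -2*13 = -26)
u(p) = -40*p (u(p) = (-26 - 14)*p = -40*p)
P(G) = 2*G*(-1233 + G) (P(G) = (-1233 + G)*(2*G) = 2*G*(-1233 + G))
u(-1592) + P((-703 - 966)*(-131 + 1087)) = -40*(-1592) + 2*((-703 - 966)*(-131 + 1087))*(-1233 + (-703 - 966)*(-131 + 1087)) = 63680 + 2*(-1669*956)*(-1233 - 1669*956) = 63680 + 2*(-1595564)*(-1233 - 1595564) = 63680 + 2*(-1595564)*(-1596797) = 63680 + 5095583617016 = 5095583680696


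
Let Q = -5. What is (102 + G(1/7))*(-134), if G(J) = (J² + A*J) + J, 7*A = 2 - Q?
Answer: -671742/49 ≈ -13709.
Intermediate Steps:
A = 1 (A = (2 - 1*(-5))/7 = (2 + 5)/7 = (⅐)*7 = 1)
G(J) = J² + 2*J (G(J) = (J² + 1*J) + J = (J² + J) + J = (J + J²) + J = J² + 2*J)
(102 + G(1/7))*(-134) = (102 + (2 + 1/7)/7)*(-134) = (102 + (2 + ⅐)/7)*(-134) = (102 + (⅐)*(15/7))*(-134) = (102 + 15/49)*(-134) = (5013/49)*(-134) = -671742/49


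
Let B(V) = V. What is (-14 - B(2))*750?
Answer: -12000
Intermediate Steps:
(-14 - B(2))*750 = (-14 - 1*2)*750 = (-14 - 2)*750 = -16*750 = -12000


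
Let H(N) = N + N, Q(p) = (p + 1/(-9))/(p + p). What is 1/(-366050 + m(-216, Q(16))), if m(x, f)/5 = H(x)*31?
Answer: -1/433010 ≈ -2.3094e-6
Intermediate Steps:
Q(p) = (-⅑ + p)/(2*p) (Q(p) = (p - ⅑)/((2*p)) = (-⅑ + p)*(1/(2*p)) = (-⅑ + p)/(2*p))
H(N) = 2*N
m(x, f) = 310*x (m(x, f) = 5*((2*x)*31) = 5*(62*x) = 310*x)
1/(-366050 + m(-216, Q(16))) = 1/(-366050 + 310*(-216)) = 1/(-366050 - 66960) = 1/(-433010) = -1/433010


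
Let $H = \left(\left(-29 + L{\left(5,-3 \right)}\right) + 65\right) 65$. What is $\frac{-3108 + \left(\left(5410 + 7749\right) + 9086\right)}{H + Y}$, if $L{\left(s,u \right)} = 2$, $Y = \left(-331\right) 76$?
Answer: $- \frac{6379}{7562} \approx -0.84356$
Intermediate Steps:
$Y = -25156$
$H = 2470$ ($H = \left(\left(-29 + 2\right) + 65\right) 65 = \left(-27 + 65\right) 65 = 38 \cdot 65 = 2470$)
$\frac{-3108 + \left(\left(5410 + 7749\right) + 9086\right)}{H + Y} = \frac{-3108 + \left(\left(5410 + 7749\right) + 9086\right)}{2470 - 25156} = \frac{-3108 + \left(13159 + 9086\right)}{-22686} = \left(-3108 + 22245\right) \left(- \frac{1}{22686}\right) = 19137 \left(- \frac{1}{22686}\right) = - \frac{6379}{7562}$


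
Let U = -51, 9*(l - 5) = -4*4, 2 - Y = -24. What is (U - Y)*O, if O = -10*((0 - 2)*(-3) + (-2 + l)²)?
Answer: 467390/81 ≈ 5770.3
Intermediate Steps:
Y = 26 (Y = 2 - 1*(-24) = 2 + 24 = 26)
l = 29/9 (l = 5 + (-4*4)/9 = 5 + (⅑)*(-16) = 5 - 16/9 = 29/9 ≈ 3.2222)
O = -6070/81 (O = -10*((0 - 2)*(-3) + (-2 + 29/9)²) = -10*(-2*(-3) + (11/9)²) = -10*(6 + 121/81) = -10*607/81 = -6070/81 ≈ -74.938)
(U - Y)*O = (-51 - 1*26)*(-6070/81) = (-51 - 26)*(-6070/81) = -77*(-6070/81) = 467390/81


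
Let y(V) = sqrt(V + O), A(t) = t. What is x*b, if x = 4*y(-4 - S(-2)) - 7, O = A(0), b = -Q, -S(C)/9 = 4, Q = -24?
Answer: -168 + 384*sqrt(2) ≈ 375.06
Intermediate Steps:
S(C) = -36 (S(C) = -9*4 = -36)
b = 24 (b = -1*(-24) = 24)
O = 0
y(V) = sqrt(V) (y(V) = sqrt(V + 0) = sqrt(V))
x = -7 + 16*sqrt(2) (x = 4*sqrt(-4 - 1*(-36)) - 7 = 4*sqrt(-4 + 36) - 7 = 4*sqrt(32) - 7 = 4*(4*sqrt(2)) - 7 = 16*sqrt(2) - 7 = -7 + 16*sqrt(2) ≈ 15.627)
x*b = (-7 + 16*sqrt(2))*24 = -168 + 384*sqrt(2)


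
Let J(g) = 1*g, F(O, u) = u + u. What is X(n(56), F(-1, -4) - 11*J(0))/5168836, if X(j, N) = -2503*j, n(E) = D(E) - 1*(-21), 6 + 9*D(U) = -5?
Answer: -222767/23259762 ≈ -0.0095773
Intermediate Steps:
D(U) = -11/9 (D(U) = -⅔ + (⅑)*(-5) = -⅔ - 5/9 = -11/9)
F(O, u) = 2*u
J(g) = g
n(E) = 178/9 (n(E) = -11/9 - 1*(-21) = -11/9 + 21 = 178/9)
X(n(56), F(-1, -4) - 11*J(0))/5168836 = -2503*178/9/5168836 = -445534/9*1/5168836 = -222767/23259762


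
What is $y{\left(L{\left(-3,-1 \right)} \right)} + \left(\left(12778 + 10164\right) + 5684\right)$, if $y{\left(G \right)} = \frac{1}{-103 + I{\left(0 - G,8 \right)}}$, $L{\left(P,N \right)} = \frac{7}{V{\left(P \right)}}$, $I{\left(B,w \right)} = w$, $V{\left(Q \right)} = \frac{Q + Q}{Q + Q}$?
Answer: $\frac{2719469}{95} \approx 28626.0$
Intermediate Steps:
$V{\left(Q \right)} = 1$ ($V{\left(Q \right)} = \frac{2 Q}{2 Q} = 2 Q \frac{1}{2 Q} = 1$)
$L{\left(P,N \right)} = 7$ ($L{\left(P,N \right)} = \frac{7}{1} = 7 \cdot 1 = 7$)
$y{\left(G \right)} = - \frac{1}{95}$ ($y{\left(G \right)} = \frac{1}{-103 + 8} = \frac{1}{-95} = - \frac{1}{95}$)
$y{\left(L{\left(-3,-1 \right)} \right)} + \left(\left(12778 + 10164\right) + 5684\right) = - \frac{1}{95} + \left(\left(12778 + 10164\right) + 5684\right) = - \frac{1}{95} + \left(22942 + 5684\right) = - \frac{1}{95} + 28626 = \frac{2719469}{95}$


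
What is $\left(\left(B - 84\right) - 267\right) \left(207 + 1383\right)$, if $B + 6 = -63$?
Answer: $-667800$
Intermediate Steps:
$B = -69$ ($B = -6 - 63 = -69$)
$\left(\left(B - 84\right) - 267\right) \left(207 + 1383\right) = \left(\left(-69 - 84\right) - 267\right) \left(207 + 1383\right) = \left(-153 - 267\right) 1590 = \left(-420\right) 1590 = -667800$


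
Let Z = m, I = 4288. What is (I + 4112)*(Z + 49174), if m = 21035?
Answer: 589755600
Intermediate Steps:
Z = 21035
(I + 4112)*(Z + 49174) = (4288 + 4112)*(21035 + 49174) = 8400*70209 = 589755600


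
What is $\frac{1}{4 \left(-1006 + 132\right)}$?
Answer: $- \frac{1}{3496} \approx -0.00028604$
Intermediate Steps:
$\frac{1}{4 \left(-1006 + 132\right)} = \frac{1}{4 \left(-874\right)} = \frac{1}{4} \left(- \frac{1}{874}\right) = - \frac{1}{3496}$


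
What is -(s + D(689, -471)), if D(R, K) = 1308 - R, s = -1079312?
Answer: 1078693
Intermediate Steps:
-(s + D(689, -471)) = -(-1079312 + (1308 - 1*689)) = -(-1079312 + (1308 - 689)) = -(-1079312 + 619) = -1*(-1078693) = 1078693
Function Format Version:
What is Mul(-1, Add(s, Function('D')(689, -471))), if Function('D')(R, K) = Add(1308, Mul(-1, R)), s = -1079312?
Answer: 1078693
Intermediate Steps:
Mul(-1, Add(s, Function('D')(689, -471))) = Mul(-1, Add(-1079312, Add(1308, Mul(-1, 689)))) = Mul(-1, Add(-1079312, Add(1308, -689))) = Mul(-1, Add(-1079312, 619)) = Mul(-1, -1078693) = 1078693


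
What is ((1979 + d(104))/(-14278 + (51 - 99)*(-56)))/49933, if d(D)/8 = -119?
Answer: -79/44517190 ≈ -1.7746e-6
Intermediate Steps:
d(D) = -952 (d(D) = 8*(-119) = -952)
((1979 + d(104))/(-14278 + (51 - 99)*(-56)))/49933 = ((1979 - 952)/(-14278 + (51 - 99)*(-56)))/49933 = (1027/(-14278 - 48*(-56)))*(1/49933) = (1027/(-14278 + 2688))*(1/49933) = (1027/(-11590))*(1/49933) = (1027*(-1/11590))*(1/49933) = -1027/11590*1/49933 = -79/44517190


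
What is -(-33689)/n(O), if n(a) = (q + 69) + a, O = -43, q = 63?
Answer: 33689/89 ≈ 378.53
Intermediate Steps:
n(a) = 132 + a (n(a) = (63 + 69) + a = 132 + a)
-(-33689)/n(O) = -(-33689)/(132 - 43) = -(-33689)/89 = -1*(-33689/89) = 33689/89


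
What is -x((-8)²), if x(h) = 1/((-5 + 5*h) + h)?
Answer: -1/379 ≈ -0.0026385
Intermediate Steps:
x(h) = 1/(-5 + 6*h)
-x((-8)²) = -1/(-5 + 6*(-8)²) = -1/(-5 + 6*64) = -1/(-5 + 384) = -1/379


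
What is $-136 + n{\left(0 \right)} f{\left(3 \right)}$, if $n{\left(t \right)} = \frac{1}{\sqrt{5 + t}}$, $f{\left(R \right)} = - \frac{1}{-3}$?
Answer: $-136 + \frac{\sqrt{5}}{15} \approx -135.85$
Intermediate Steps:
$f{\left(R \right)} = \frac{1}{3}$ ($f{\left(R \right)} = \left(-1\right) \left(- \frac{1}{3}\right) = \frac{1}{3}$)
$n{\left(t \right)} = \frac{1}{\sqrt{5 + t}}$
$-136 + n{\left(0 \right)} f{\left(3 \right)} = -136 + \frac{1}{\sqrt{5 + 0}} \cdot \frac{1}{3} = -136 + \frac{1}{\sqrt{5}} \cdot \frac{1}{3} = -136 + \frac{\sqrt{5}}{5} \cdot \frac{1}{3} = -136 + \frac{\sqrt{5}}{15}$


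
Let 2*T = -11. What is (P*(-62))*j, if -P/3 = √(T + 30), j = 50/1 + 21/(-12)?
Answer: 125643*√2/4 ≈ 44422.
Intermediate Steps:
T = -11/2 (T = (½)*(-11) = -11/2 ≈ -5.5000)
j = 193/4 (j = 50*1 + 21*(-1/12) = 50 - 7/4 = 193/4 ≈ 48.250)
P = -21*√2/2 (P = -3*√(-11/2 + 30) = -21*√2/2 ≈ -14.849)
(P*(-62))*j = (-21*√2/2*(-62))*(193/4) = (651*√2)*(193/4) = 125643*√2/4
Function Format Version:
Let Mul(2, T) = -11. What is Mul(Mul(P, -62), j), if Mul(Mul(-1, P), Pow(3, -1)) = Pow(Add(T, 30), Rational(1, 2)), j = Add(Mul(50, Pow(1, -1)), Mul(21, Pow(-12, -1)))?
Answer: Mul(Rational(125643, 4), Pow(2, Rational(1, 2))) ≈ 44422.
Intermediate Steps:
T = Rational(-11, 2) (T = Mul(Rational(1, 2), -11) = Rational(-11, 2) ≈ -5.5000)
j = Rational(193, 4) (j = Add(Mul(50, 1), Mul(21, Rational(-1, 12))) = Add(50, Rational(-7, 4)) = Rational(193, 4) ≈ 48.250)
P = Mul(Rational(-21, 2), Pow(2, Rational(1, 2))) (P = Mul(-3, Pow(Add(Rational(-11, 2), 30), Rational(1, 2))) = Mul(-3, Pow(Rational(49, 2), Rational(1, 2))) = Mul(-3, Mul(Rational(7, 2), Pow(2, Rational(1, 2)))) = Mul(Rational(-21, 2), Pow(2, Rational(1, 2))) ≈ -14.849)
Mul(Mul(P, -62), j) = Mul(Mul(Mul(Rational(-21, 2), Pow(2, Rational(1, 2))), -62), Rational(193, 4)) = Mul(Mul(651, Pow(2, Rational(1, 2))), Rational(193, 4)) = Mul(Rational(125643, 4), Pow(2, Rational(1, 2)))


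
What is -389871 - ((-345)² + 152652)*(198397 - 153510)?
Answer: -12195155370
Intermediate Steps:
-389871 - ((-345)² + 152652)*(198397 - 153510) = -389871 - (119025 + 152652)*44887 = -389871 - 271677*44887 = -389871 - 1*12194765499 = -389871 - 12194765499 = -12195155370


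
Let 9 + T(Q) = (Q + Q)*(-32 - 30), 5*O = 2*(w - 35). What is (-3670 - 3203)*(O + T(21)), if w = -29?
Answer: 90675489/5 ≈ 1.8135e+7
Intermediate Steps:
O = -128/5 (O = (2*(-29 - 35))/5 = (2*(-64))/5 = (⅕)*(-128) = -128/5 ≈ -25.600)
T(Q) = -9 - 124*Q (T(Q) = -9 + (Q + Q)*(-32 - 30) = -9 + (2*Q)*(-62) = -9 - 124*Q)
(-3670 - 3203)*(O + T(21)) = (-3670 - 3203)*(-128/5 + (-9 - 124*21)) = -6873*(-128/5 + (-9 - 2604)) = -6873*(-128/5 - 2613) = -6873*(-13193/5) = 90675489/5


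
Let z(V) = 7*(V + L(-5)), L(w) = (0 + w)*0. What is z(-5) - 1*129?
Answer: -164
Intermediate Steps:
L(w) = 0 (L(w) = w*0 = 0)
z(V) = 7*V (z(V) = 7*(V + 0) = 7*V)
z(-5) - 1*129 = 7*(-5) - 1*129 = -35 - 129 = -164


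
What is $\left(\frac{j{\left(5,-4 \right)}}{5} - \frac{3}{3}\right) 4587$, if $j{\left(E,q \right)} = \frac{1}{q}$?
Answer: $- \frac{96327}{20} \approx -4816.4$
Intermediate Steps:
$\left(\frac{j{\left(5,-4 \right)}}{5} - \frac{3}{3}\right) 4587 = \left(\frac{1}{\left(-4\right) 5} - \frac{3}{3}\right) 4587 = \left(\left(- \frac{1}{4}\right) \frac{1}{5} - 1\right) 4587 = \left(- \frac{1}{20} - 1\right) 4587 = \left(- \frac{21}{20}\right) 4587 = - \frac{96327}{20}$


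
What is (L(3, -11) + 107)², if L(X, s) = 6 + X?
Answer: 13456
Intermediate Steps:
(L(3, -11) + 107)² = ((6 + 3) + 107)² = (9 + 107)² = 116² = 13456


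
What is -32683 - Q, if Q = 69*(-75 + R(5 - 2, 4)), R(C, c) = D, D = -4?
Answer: -27232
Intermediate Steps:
R(C, c) = -4
Q = -5451 (Q = 69*(-75 - 4) = 69*(-79) = -5451)
-32683 - Q = -32683 - 1*(-5451) = -32683 + 5451 = -27232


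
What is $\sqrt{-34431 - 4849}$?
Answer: $4 i \sqrt{2455} \approx 198.19 i$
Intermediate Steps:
$\sqrt{-34431 - 4849} = \sqrt{-39280} = 4 i \sqrt{2455}$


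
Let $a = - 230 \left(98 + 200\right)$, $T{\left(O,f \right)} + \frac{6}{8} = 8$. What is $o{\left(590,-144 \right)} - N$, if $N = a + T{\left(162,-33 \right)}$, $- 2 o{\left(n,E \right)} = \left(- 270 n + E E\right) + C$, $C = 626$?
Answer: $\frac{550007}{4} \approx 1.375 \cdot 10^{5}$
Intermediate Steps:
$T{\left(O,f \right)} = \frac{29}{4}$ ($T{\left(O,f \right)} = - \frac{3}{4} + 8 = \frac{29}{4}$)
$a = -68540$ ($a = \left(-230\right) 298 = -68540$)
$o{\left(n,E \right)} = -313 + 135 n - \frac{E^{2}}{2}$ ($o{\left(n,E \right)} = - \frac{\left(- 270 n + E E\right) + 626}{2} = - \frac{\left(- 270 n + E^{2}\right) + 626}{2} = - \frac{\left(E^{2} - 270 n\right) + 626}{2} = - \frac{626 + E^{2} - 270 n}{2} = -313 + 135 n - \frac{E^{2}}{2}$)
$N = - \frac{274131}{4}$ ($N = -68540 + \frac{29}{4} = - \frac{274131}{4} \approx -68533.0$)
$o{\left(590,-144 \right)} - N = \left(-313 + 135 \cdot 590 - \frac{\left(-144\right)^{2}}{2}\right) - - \frac{274131}{4} = \left(-313 + 79650 - 10368\right) + \frac{274131}{4} = 68969 + \frac{274131}{4} = \frac{550007}{4}$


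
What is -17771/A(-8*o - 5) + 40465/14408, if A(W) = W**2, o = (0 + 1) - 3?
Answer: -251148303/1743368 ≈ -144.06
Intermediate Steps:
o = -2 (o = 1 - 3 = -2)
-17771/A(-8*o - 5) + 40465/14408 = -17771/(-8*(-2) - 5)**2 + 40465/14408 = -17771/(-4*(-4) - 5)**2 + 40465*(1/14408) = -17771/(16 - 5)**2 + 40465/14408 = -17771/(11**2) + 40465/14408 = -17771/121 + 40465/14408 = -251148303/1743368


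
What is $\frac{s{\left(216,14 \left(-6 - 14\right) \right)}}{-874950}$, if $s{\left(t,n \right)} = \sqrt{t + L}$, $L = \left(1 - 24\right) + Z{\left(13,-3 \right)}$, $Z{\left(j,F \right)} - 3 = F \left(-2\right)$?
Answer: $- \frac{\sqrt{202}}{874950} \approx -1.6244 \cdot 10^{-5}$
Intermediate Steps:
$Z{\left(j,F \right)} = 3 - 2 F$ ($Z{\left(j,F \right)} = 3 + F \left(-2\right) = 3 - 2 F$)
$L = -14$ ($L = \left(1 - 24\right) + \left(3 - -6\right) = -23 + \left(3 + 6\right) = -23 + 9 = -14$)
$s{\left(t,n \right)} = \sqrt{-14 + t}$ ($s{\left(t,n \right)} = \sqrt{t - 14} = \sqrt{-14 + t}$)
$\frac{s{\left(216,14 \left(-6 - 14\right) \right)}}{-874950} = \frac{\sqrt{-14 + 216}}{-874950} = \sqrt{202} \left(- \frac{1}{874950}\right) = - \frac{\sqrt{202}}{874950}$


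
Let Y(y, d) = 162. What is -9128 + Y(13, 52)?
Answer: -8966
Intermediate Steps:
-9128 + Y(13, 52) = -9128 + 162 = -8966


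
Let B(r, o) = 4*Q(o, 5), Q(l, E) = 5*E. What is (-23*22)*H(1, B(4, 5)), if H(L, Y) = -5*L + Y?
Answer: -48070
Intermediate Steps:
B(r, o) = 100 (B(r, o) = 4*(5*5) = 4*25 = 100)
H(L, Y) = Y - 5*L
(-23*22)*H(1, B(4, 5)) = (-23*22)*(100 - 5*1) = -506*(100 - 5) = -506*95 = -48070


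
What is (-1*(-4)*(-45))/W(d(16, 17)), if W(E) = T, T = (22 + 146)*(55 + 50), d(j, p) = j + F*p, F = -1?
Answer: -1/98 ≈ -0.010204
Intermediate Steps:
d(j, p) = j - p
T = 17640 (T = 168*105 = 17640)
W(E) = 17640
(-1*(-4)*(-45))/W(d(16, 17)) = (-1*(-4)*(-45))/17640 = (4*(-45))*(1/17640) = -180*1/17640 = -1/98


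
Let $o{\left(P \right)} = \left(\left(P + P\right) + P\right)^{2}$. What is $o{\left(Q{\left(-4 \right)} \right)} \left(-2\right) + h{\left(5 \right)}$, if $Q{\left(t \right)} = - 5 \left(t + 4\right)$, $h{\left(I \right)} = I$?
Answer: $5$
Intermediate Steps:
$Q{\left(t \right)} = -20 - 5 t$ ($Q{\left(t \right)} = - 5 \left(4 + t\right) = -20 - 5 t$)
$o{\left(P \right)} = 9 P^{2}$ ($o{\left(P \right)} = \left(2 P + P\right)^{2} = \left(3 P\right)^{2} = 9 P^{2}$)
$o{\left(Q{\left(-4 \right)} \right)} \left(-2\right) + h{\left(5 \right)} = 9 \left(-20 - -20\right)^{2} \left(-2\right) + 5 = 9 \left(-20 + 20\right)^{2} \left(-2\right) + 5 = 9 \cdot 0^{2} \left(-2\right) + 5 = 9 \cdot 0 \left(-2\right) + 5 = 0 \left(-2\right) + 5 = 0 + 5 = 5$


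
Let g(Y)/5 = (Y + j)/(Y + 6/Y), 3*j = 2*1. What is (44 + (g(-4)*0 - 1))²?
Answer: 1849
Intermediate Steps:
j = ⅔ (j = (2*1)/3 = (⅓)*2 = ⅔ ≈ 0.66667)
g(Y) = 5*(⅔ + Y)/(Y + 6/Y) (g(Y) = 5*((Y + ⅔)/(Y + 6/Y)) = 5*((⅔ + Y)/(Y + 6/Y)) = 5*(⅔ + Y)/(Y + 6/Y))
(44 + (g(-4)*0 - 1))² = (44 + (((5/3)*(-4)*(2 + 3*(-4))/(6 + (-4)²))*0 - 1))² = (44 + (((5/3)*(-4)*(2 - 12)/(6 + 16))*0 - 1))² = (44 + (((5/3)*(-4)*(-10)/22)*0 - 1))² = (44 + (((5/3)*(-4)*(1/22)*(-10))*0 - 1))² = (44 + ((100/33)*0 - 1))² = (44 + (0 - 1))² = (44 - 1)² = 43² = 1849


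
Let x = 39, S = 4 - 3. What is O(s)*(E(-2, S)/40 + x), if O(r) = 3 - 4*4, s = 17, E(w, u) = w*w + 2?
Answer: -10179/20 ≈ -508.95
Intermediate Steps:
S = 1
E(w, u) = 2 + w**2 (E(w, u) = w**2 + 2 = 2 + w**2)
O(r) = -13 (O(r) = 3 - 16 = -13)
O(s)*(E(-2, S)/40 + x) = -13*((2 + (-2)**2)/40 + 39) = -13*((2 + 4)*(1/40) + 39) = -13*(6*(1/40) + 39) = -13*(3/20 + 39) = -13*783/20 = -10179/20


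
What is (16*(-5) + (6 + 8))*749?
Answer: -49434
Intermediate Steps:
(16*(-5) + (6 + 8))*749 = (-80 + 14)*749 = -66*749 = -49434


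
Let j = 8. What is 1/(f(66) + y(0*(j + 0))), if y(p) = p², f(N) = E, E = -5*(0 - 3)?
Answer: 1/15 ≈ 0.066667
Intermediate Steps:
E = 15 (E = -5*(-3) = 15)
f(N) = 15
1/(f(66) + y(0*(j + 0))) = 1/(15 + (0*(8 + 0))²) = 1/(15 + (0*8)²) = 1/(15 + 0²) = 1/(15 + 0) = 1/15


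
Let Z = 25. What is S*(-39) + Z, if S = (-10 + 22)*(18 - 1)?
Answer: -7931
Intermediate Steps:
S = 204 (S = 12*17 = 204)
S*(-39) + Z = 204*(-39) + 25 = -7956 + 25 = -7931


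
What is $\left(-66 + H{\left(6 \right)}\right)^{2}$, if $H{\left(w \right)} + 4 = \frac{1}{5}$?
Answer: $\frac{121801}{25} \approx 4872.0$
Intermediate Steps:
$H{\left(w \right)} = - \frac{19}{5}$ ($H{\left(w \right)} = -4 + \frac{1}{5} = - \frac{19}{5}$)
$\left(-66 + H{\left(6 \right)}\right)^{2} = \left(-66 - \frac{19}{5}\right)^{2} = \left(- \frac{349}{5}\right)^{2} = \frac{121801}{25}$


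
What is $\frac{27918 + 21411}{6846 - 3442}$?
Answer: $\frac{49329}{3404} \approx 14.491$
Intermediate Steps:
$\frac{27918 + 21411}{6846 - 3442} = \frac{49329}{3404}$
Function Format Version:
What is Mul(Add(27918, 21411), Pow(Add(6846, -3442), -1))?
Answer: Rational(49329, 3404) ≈ 14.491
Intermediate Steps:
Mul(Add(27918, 21411), Pow(Add(6846, -3442), -1)) = Mul(49329, Pow(3404, -1)) = Mul(49329, Rational(1, 3404)) = Rational(49329, 3404)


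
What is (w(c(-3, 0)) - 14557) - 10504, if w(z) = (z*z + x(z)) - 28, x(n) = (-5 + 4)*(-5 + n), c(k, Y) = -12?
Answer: -24928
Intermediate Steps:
x(n) = 5 - n (x(n) = -(-5 + n) = 5 - n)
w(z) = -23 + z² - z (w(z) = (z*z + (5 - z)) - 28 = (z² + (5 - z)) - 28 = (5 + z² - z) - 28 = -23 + z² - z)
(w(c(-3, 0)) - 14557) - 10504 = ((-23 + (-12)² - 1*(-12)) - 14557) - 10504 = ((-23 + 144 + 12) - 14557) - 10504 = (133 - 14557) - 10504 = -14424 - 10504 = -24928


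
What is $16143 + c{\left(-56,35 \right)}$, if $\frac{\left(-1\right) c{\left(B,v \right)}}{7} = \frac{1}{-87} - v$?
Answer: $\frac{1425763}{87} \approx 16388.0$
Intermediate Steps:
$c{\left(B,v \right)} = \frac{7}{87} + 7 v$ ($c{\left(B,v \right)} = - 7 \left(\frac{1}{-87} - v\right) = - 7 \left(- \frac{1}{87} - v\right) = \frac{7}{87} + 7 v$)
$16143 + c{\left(-56,35 \right)} = 16143 + \left(\frac{7}{87} + 7 \cdot 35\right) = 16143 + \left(\frac{7}{87} + 245\right) = 16143 + \frac{21322}{87} = \frac{1425763}{87}$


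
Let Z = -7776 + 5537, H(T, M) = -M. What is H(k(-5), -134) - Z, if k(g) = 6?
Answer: 2373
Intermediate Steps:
Z = -2239
H(k(-5), -134) - Z = -1*(-134) - 1*(-2239) = 134 + 2239 = 2373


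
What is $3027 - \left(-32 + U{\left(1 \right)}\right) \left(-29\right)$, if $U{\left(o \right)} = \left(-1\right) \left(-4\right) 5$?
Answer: $2679$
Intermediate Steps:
$U{\left(o \right)} = 20$ ($U{\left(o \right)} = 4 \cdot 5 = 20$)
$3027 - \left(-32 + U{\left(1 \right)}\right) \left(-29\right) = 3027 - \left(-32 + 20\right) \left(-29\right) = 3027 - \left(-12\right) \left(-29\right) = 3027 - 348 = 2679$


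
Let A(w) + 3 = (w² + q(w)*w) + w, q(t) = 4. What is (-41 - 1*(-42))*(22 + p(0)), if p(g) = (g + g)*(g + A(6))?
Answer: 22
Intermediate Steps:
A(w) = -3 + w² + 5*w (A(w) = -3 + ((w² + 4*w) + w) = -3 + (w² + 5*w) = -3 + w² + 5*w)
p(g) = 2*g*(63 + g) (p(g) = (g + g)*(g + (-3 + 6² + 5*6)) = (2*g)*(g + (-3 + 36 + 30)) = (2*g)*(g + 63) = (2*g)*(63 + g) = 2*g*(63 + g))
(-41 - 1*(-42))*(22 + p(0)) = (-41 - 1*(-42))*(22 + 2*0*(63 + 0)) = (-41 + 42)*(22 + 2*0*63) = 1*(22 + 0) = 1*22 = 22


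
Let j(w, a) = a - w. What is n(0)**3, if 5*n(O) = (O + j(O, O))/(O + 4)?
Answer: 0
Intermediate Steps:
n(O) = O/(5*(4 + O)) (n(O) = ((O + (O - O))/(O + 4))/5 = ((O + 0)/(4 + O))/5 = (O/(4 + O))/5 = O/(5*(4 + O)))
n(0)**3 = ((1/5)*0/(4 + 0))**3 = ((1/5)*0/4)**3 = ((1/5)*0*(1/4))**3 = 0**3 = 0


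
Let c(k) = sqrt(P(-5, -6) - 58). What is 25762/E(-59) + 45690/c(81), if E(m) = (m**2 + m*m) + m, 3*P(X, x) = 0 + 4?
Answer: 25762/6903 - 4569*I*sqrt(510)/17 ≈ 3.732 - 6069.6*I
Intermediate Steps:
P(X, x) = 4/3 (P(X, x) = (0 + 4)/3 = (1/3)*4 = 4/3)
E(m) = m + 2*m**2 (E(m) = (m**2 + m**2) + m = 2*m**2 + m = m + 2*m**2)
c(k) = I*sqrt(510)/3 (c(k) = sqrt(4/3 - 58) = sqrt(-170/3) = I*sqrt(510)/3)
25762/E(-59) + 45690/c(81) = 25762/((-59*(1 + 2*(-59)))) + 45690/((I*sqrt(510)/3)) = 25762/((-59*(1 - 118))) + 45690*(-I*sqrt(510)/170) = 25762/((-59*(-117))) - 4569*I*sqrt(510)/17 = 25762/6903 - 4569*I*sqrt(510)/17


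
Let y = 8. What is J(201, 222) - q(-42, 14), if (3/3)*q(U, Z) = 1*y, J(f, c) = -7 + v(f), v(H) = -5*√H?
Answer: -15 - 5*√201 ≈ -85.887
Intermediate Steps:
J(f, c) = -7 - 5*√f
q(U, Z) = 8 (q(U, Z) = 1*8 = 8)
J(201, 222) - q(-42, 14) = (-7 - 5*√201) - 1*8 = (-7 - 5*√201) - 8 = -15 - 5*√201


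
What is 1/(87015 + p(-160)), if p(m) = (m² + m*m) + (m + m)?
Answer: 1/137895 ≈ 7.2519e-6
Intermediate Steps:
p(m) = 2*m + 2*m² (p(m) = (m² + m²) + 2*m = 2*m² + 2*m = 2*m + 2*m²)
1/(87015 + p(-160)) = 1/(87015 + 2*(-160)*(1 - 160)) = 1/(87015 + 2*(-160)*(-159)) = 1/(87015 + 50880) = 1/137895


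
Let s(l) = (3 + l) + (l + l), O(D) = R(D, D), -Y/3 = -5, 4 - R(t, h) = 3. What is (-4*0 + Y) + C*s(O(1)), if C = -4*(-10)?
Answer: 255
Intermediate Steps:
R(t, h) = 1 (R(t, h) = 4 - 1*3 = 4 - 3 = 1)
Y = 15 (Y = -3*(-5) = 15)
O(D) = 1
C = 40
s(l) = 3 + 3*l (s(l) = (3 + l) + 2*l = 3 + 3*l)
(-4*0 + Y) + C*s(O(1)) = (-4*0 + 15) + 40*(3 + 3*1) = (0 + 15) + 40*(3 + 3) = 15 + 40*6 = 15 + 240 = 255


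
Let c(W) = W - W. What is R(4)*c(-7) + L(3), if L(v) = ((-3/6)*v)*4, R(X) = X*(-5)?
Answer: -6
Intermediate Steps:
R(X) = -5*X
L(v) = -2*v (L(v) = ((-3*1/6)*v)*4 = -v/2*4 = -2*v)
c(W) = 0
R(4)*c(-7) + L(3) = -5*4*0 - 2*3 = -20*0 - 6 = 0 - 6 = -6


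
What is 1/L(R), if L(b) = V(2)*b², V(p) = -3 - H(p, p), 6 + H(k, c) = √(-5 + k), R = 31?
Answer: 1/3844 + I*√3/11532 ≈ 0.00026015 + 0.0001502*I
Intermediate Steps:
H(k, c) = -6 + √(-5 + k)
V(p) = 3 - √(-5 + p) (V(p) = -3 - (-6 + √(-5 + p)) = -3 + (6 - √(-5 + p)) = 3 - √(-5 + p))
L(b) = b²*(3 - I*√3) (L(b) = (3 - √(-5 + 2))*b² = (3 - √(-3))*b² = (3 - I*√3)*b² = b²*(3 - I*√3))
1/L(R) = 1/(31²*(3 - I*√3)) = 1/(961*(3 - I*√3)) = 1/(2883 - 961*I*√3)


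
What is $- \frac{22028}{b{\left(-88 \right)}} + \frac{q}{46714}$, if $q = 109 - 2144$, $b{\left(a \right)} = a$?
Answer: $\frac{64302307}{256927} \approx 250.27$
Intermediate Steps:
$q = -2035$ ($q = 109 - 2144 = -2035$)
$- \frac{22028}{b{\left(-88 \right)}} + \frac{q}{46714} = - \frac{22028}{-88} - \frac{2035}{46714} = \left(-22028\right) \left(- \frac{1}{88}\right) - \frac{2035}{46714} = \frac{5507}{22} - \frac{2035}{46714} = \frac{64302307}{256927}$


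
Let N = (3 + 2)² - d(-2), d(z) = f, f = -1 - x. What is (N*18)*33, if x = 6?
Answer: 19008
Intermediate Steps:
f = -7 (f = -1 - 1*6 = -1 - 6 = -7)
d(z) = -7
N = 32 (N = (3 + 2)² - 1*(-7) = 5² + 7 = 25 + 7 = 32)
(N*18)*33 = (32*18)*33 = 576*33 = 19008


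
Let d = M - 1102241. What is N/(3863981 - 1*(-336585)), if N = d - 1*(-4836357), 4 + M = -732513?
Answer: 3001599/4200566 ≈ 0.71457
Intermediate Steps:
M = -732517 (M = -4 - 732513 = -732517)
d = -1834758 (d = -732517 - 1102241 = -1834758)
N = 3001599 (N = -1834758 - 1*(-4836357) = -1834758 + 4836357 = 3001599)
N/(3863981 - 1*(-336585)) = 3001599/(3863981 - 1*(-336585)) = 3001599/(3863981 + 336585) = 3001599/4200566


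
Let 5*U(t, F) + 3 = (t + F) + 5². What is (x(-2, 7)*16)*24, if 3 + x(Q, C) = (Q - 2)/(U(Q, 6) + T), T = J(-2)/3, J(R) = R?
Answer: -25344/17 ≈ -1490.8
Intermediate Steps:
U(t, F) = 22/5 + F/5 + t/5 (U(t, F) = -⅗ + ((t + F) + 5²)/5 = -⅗ + ((F + t) + 25)/5 = -⅗ + (25 + F + t)/5 = -⅗ + (5 + F/5 + t/5) = 22/5 + F/5 + t/5)
T = -⅔ (T = -2/3 = -2*⅓ = -⅔ ≈ -0.66667)
x(Q, C) = -3 + (-2 + Q)/(74/15 + Q/5) (x(Q, C) = -3 + (Q - 2)/((22/5 + (⅕)*6 + Q/5) - ⅔) = -3 + (-2 + Q)/((22/5 + 6/5 + Q/5) - ⅔) = -3 + (-2 + Q)/((28/5 + Q/5) - ⅔) = -3 + (-2 + Q)/(74/15 + Q/5))
(x(-2, 7)*16)*24 = ((6*(-42 - 2)/(74 + 3*(-2)))*16)*24 = ((6*(-44)/(74 - 6))*16)*24 = ((6*(-44)/68)*16)*24 = ((6*(1/68)*(-44))*16)*24 = -66/17*16*24 = -1056/17*24 = -25344/17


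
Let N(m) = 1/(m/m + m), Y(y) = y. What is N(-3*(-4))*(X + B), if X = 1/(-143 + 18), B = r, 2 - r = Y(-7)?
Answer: 1124/1625 ≈ 0.69169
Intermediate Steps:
r = 9 (r = 2 - 1*(-7) = 2 + 7 = 9)
B = 9
X = -1/125 (X = 1/(-125) = -1/125 ≈ -0.0080000)
N(m) = 1/(1 + m)
N(-3*(-4))*(X + B) = (-1/125 + 9)/(1 - 3*(-4)) = (1124/125)/(1 + 12) = (1124/125)/13 = (1/13)*(1124/125) = 1124/1625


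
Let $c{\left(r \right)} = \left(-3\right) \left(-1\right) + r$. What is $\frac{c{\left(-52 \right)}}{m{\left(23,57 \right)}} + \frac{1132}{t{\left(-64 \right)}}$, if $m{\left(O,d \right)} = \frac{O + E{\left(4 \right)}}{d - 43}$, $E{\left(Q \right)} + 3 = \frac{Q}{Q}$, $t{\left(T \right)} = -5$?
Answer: $- \frac{3886}{15} \approx -259.07$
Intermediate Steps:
$E{\left(Q \right)} = -2$ ($E{\left(Q \right)} = -3 + \frac{Q}{Q} = -3 + 1 = -2$)
$c{\left(r \right)} = 3 + r$
$m{\left(O,d \right)} = \frac{-2 + O}{-43 + d}$ ($m{\left(O,d \right)} = \frac{O - 2}{d - 43} = \frac{-2 + O}{-43 + d}$)
$\frac{c{\left(-52 \right)}}{m{\left(23,57 \right)}} + \frac{1132}{t{\left(-64 \right)}} = \frac{3 - 52}{\frac{1}{-43 + 57} \left(-2 + 23\right)} + \frac{1132}{-5} = - \frac{49}{\frac{1}{14} \cdot 21} + 1132 \left(- \frac{1}{5}\right) = - \frac{49}{\frac{1}{14} \cdot 21} - \frac{1132}{5} = - \frac{49}{\frac{3}{2}} - \frac{1132}{5} = \left(-49\right) \frac{2}{3} - \frac{1132}{5} = - \frac{98}{3} - \frac{1132}{5} = - \frac{3886}{15}$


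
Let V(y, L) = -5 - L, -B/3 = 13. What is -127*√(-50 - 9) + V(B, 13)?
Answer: -18 - 127*I*√59 ≈ -18.0 - 975.51*I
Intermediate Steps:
B = -39 (B = -3*13 = -39)
-127*√(-50 - 9) + V(B, 13) = -127*√(-50 - 9) + (-5 - 1*13) = -127*I*√59 + (-5 - 13) = -127*I*√59 - 18 = -18 - 127*I*√59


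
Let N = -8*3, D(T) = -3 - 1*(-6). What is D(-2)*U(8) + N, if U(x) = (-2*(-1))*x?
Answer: 24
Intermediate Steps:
D(T) = 3 (D(T) = -3 + 6 = 3)
N = -24
U(x) = 2*x
D(-2)*U(8) + N = 3*(2*8) - 24 = 3*16 - 24 = 48 - 24 = 24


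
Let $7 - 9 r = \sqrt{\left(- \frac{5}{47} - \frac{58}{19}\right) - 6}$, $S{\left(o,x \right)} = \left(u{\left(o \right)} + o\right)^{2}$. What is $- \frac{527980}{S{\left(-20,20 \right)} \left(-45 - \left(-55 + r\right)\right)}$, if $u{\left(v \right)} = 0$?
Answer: $- \frac{5870002443}{41067040} + \frac{79197 i \sqrt{7303847}}{41067040} \approx -142.94 + 5.2118 i$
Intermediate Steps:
$S{\left(o,x \right)} = o^{2}$ ($S{\left(o,x \right)} = \left(0 + o\right)^{2} = o^{2}$)
$r = \frac{7}{9} - \frac{i \sqrt{7303847}}{8037}$ ($r = \frac{7}{9} - \frac{\sqrt{\left(- \frac{5}{47} - \frac{58}{19}\right) - 6}}{9} = \frac{7}{9} - \frac{\sqrt{- \frac{2821}{893} - 6}}{9} = \frac{7}{9} - \frac{\sqrt{- \frac{8179}{893}}}{9} = \frac{7}{9} - \frac{\frac{1}{893} i \sqrt{7303847}}{9} = \frac{7}{9} - \frac{i \sqrt{7303847}}{8037} \approx 0.77778 - 0.33627 i$)
$- \frac{527980}{S{\left(-20,20 \right)} \left(-45 - \left(-55 + r\right)\right)} = - \frac{527980}{\left(-20\right)^{2} \left(-45 + \left(55 - \left(\frac{7}{9} - \frac{i \sqrt{7303847}}{8037}\right)\right)\right)} = - \frac{527980}{400 \left(-45 + \left(55 - \left(\frac{7}{9} - \frac{i \sqrt{7303847}}{8037}\right)\right)\right)} = - \frac{527980}{400 \left(-45 + \left(\frac{488}{9} + \frac{i \sqrt{7303847}}{8037}\right)\right)} = - \frac{527980}{400 \left(\frac{83}{9} + \frac{i \sqrt{7303847}}{8037}\right)} = - \frac{527980}{\frac{33200}{9} + \frac{400 i \sqrt{7303847}}{8037}}$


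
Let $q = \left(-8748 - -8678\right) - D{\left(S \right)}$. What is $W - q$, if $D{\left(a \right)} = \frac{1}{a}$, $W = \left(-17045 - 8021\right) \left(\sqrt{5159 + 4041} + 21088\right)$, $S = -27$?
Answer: $- \frac{14271976927}{27} - 501320 \sqrt{23} \approx -5.31 \cdot 10^{8}$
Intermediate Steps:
$W = -528591808 - 501320 \sqrt{23}$ ($W = - 25066 \left(\sqrt{9200} + 21088\right) = - 25066 \left(20 \sqrt{23} + 21088\right) = - 25066 \left(21088 + 20 \sqrt{23}\right) = -528591808 - 501320 \sqrt{23} \approx -5.31 \cdot 10^{8}$)
$q = - \frac{1889}{27}$ ($q = \left(-8748 - -8678\right) - \frac{1}{-27} = \left(-8748 + 8678\right) - - \frac{1}{27} = -70 + \frac{1}{27} = - \frac{1889}{27} \approx -69.963$)
$W - q = \left(-528591808 - 501320 \sqrt{23}\right) - - \frac{1889}{27} = \left(-528591808 - 501320 \sqrt{23}\right) + \frac{1889}{27} = - \frac{14271976927}{27} - 501320 \sqrt{23}$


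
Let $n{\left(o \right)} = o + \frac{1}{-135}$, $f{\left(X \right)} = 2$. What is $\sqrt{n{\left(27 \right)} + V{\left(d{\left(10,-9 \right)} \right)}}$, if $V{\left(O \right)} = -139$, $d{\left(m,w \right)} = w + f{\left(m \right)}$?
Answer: $\frac{i \sqrt{226815}}{45} \approx 10.583 i$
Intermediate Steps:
$d{\left(m,w \right)} = 2 + w$ ($d{\left(m,w \right)} = w + 2 = 2 + w$)
$n{\left(o \right)} = - \frac{1}{135} + o$ ($n{\left(o \right)} = o - \frac{1}{135} = - \frac{1}{135} + o$)
$\sqrt{n{\left(27 \right)} + V{\left(d{\left(10,-9 \right)} \right)}} = \sqrt{\left(- \frac{1}{135} + 27\right) - 139} = \sqrt{\frac{3644}{135} - 139} = \sqrt{- \frac{15121}{135}} = \frac{i \sqrt{226815}}{45}$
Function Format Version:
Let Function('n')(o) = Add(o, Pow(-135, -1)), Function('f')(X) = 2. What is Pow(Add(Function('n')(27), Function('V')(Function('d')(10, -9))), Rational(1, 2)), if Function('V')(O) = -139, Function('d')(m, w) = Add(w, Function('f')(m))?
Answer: Mul(Rational(1, 45), I, Pow(226815, Rational(1, 2))) ≈ Mul(10.583, I)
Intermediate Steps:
Function('d')(m, w) = Add(2, w) (Function('d')(m, w) = Add(w, 2) = Add(2, w))
Function('n')(o) = Add(Rational(-1, 135), o) (Function('n')(o) = Add(o, Rational(-1, 135)) = Add(Rational(-1, 135), o))
Pow(Add(Function('n')(27), Function('V')(Function('d')(10, -9))), Rational(1, 2)) = Pow(Add(Add(Rational(-1, 135), 27), -139), Rational(1, 2)) = Pow(Add(Rational(3644, 135), -139), Rational(1, 2)) = Pow(Rational(-15121, 135), Rational(1, 2)) = Mul(Rational(1, 45), I, Pow(226815, Rational(1, 2)))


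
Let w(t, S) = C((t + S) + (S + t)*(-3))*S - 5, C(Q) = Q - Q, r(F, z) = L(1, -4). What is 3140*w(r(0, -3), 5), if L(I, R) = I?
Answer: -15700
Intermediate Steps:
r(F, z) = 1
C(Q) = 0
w(t, S) = -5 (w(t, S) = 0*S - 5 = 0 - 5 = -5)
3140*w(r(0, -3), 5) = 3140*(-5) = -15700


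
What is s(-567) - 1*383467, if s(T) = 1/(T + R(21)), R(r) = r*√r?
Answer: -633487487/1652 - √21/14868 ≈ -3.8347e+5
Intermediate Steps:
R(r) = r^(3/2)
s(T) = 1/(T + 21*√21) (s(T) = 1/(T + 21^(3/2)) = 1/(T + 21*√21))
s(-567) - 1*383467 = 1/(-567 + 21*√21) - 1*383467 = 1/(-567 + 21*√21) - 383467 = -383467 + 1/(-567 + 21*√21)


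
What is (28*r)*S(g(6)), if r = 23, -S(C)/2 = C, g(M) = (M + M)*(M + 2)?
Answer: -123648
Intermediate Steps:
g(M) = 2*M*(2 + M) (g(M) = (2*M)*(2 + M) = 2*M*(2 + M))
S(C) = -2*C
(28*r)*S(g(6)) = (28*23)*(-4*6*(2 + 6)) = 644*(-4*6*8) = 644*(-2*96) = 644*(-192) = -123648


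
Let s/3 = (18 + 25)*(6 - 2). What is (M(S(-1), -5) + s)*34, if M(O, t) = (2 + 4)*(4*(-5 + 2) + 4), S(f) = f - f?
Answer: 15912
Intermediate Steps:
S(f) = 0
s = 516 (s = 3*((18 + 25)*(6 - 2)) = 3*(43*4) = 3*172 = 516)
M(O, t) = -48 (M(O, t) = 6*(4*(-3) + 4) = 6*(-12 + 4) = 6*(-8) = -48)
(M(S(-1), -5) + s)*34 = (-48 + 516)*34 = 468*34 = 15912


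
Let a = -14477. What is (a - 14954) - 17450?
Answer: -46881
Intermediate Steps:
(a - 14954) - 17450 = (-14477 - 14954) - 17450 = -29431 - 17450 = -46881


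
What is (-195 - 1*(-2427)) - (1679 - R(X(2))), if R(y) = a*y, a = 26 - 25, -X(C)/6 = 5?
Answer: 523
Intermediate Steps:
X(C) = -30 (X(C) = -6*5 = -30)
a = 1
R(y) = y (R(y) = 1*y = y)
(-195 - 1*(-2427)) - (1679 - R(X(2))) = (-195 - 1*(-2427)) - (1679 - 1*(-30)) = (-195 + 2427) - (1679 + 30) = 2232 - 1*1709 = 2232 - 1709 = 523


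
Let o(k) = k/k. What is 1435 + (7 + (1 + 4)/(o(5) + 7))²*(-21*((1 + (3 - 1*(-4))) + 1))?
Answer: -611429/64 ≈ -9553.6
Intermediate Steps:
o(k) = 1
1435 + (7 + (1 + 4)/(o(5) + 7))²*(-21*((1 + (3 - 1*(-4))) + 1)) = 1435 + (7 + (1 + 4)/(1 + 7))²*(-21*((1 + (3 - 1*(-4))) + 1)) = 1435 + (7 + 5/8)²*(-21*((1 + (3 + 4)) + 1)) = 1435 + (7 + 5*(⅛))²*(-21*((1 + 7) + 1)) = 1435 + (7 + 5/8)²*(-21*(8 + 1)) = 1435 + (61/8)²*(-21*9) = 1435 + (3721/64)*(-189) = 1435 - 703269/64 = -611429/64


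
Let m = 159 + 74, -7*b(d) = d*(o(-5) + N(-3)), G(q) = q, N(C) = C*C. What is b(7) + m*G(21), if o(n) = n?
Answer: 4889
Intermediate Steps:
N(C) = C**2
b(d) = -4*d/7 (b(d) = -d*(-5 + (-3)**2)/7 = -d*(-5 + 9)/7 = -d*4/7 = -4*d/7)
m = 233
b(7) + m*G(21) = -4/7*7 + 233*21 = -4 + 4893 = 4889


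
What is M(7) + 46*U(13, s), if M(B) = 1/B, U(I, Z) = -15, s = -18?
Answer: -4829/7 ≈ -689.86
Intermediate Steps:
M(B) = 1/B
M(7) + 46*U(13, s) = 1/7 + 46*(-15) = 1/7 - 690 = -4829/7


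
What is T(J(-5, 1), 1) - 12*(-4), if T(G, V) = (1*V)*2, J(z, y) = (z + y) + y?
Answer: 50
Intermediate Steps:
J(z, y) = z + 2*y (J(z, y) = (y + z) + y = z + 2*y)
T(G, V) = 2*V (T(G, V) = V*2 = 2*V)
T(J(-5, 1), 1) - 12*(-4) = 2*1 - 12*(-4) = 2 + 48 = 50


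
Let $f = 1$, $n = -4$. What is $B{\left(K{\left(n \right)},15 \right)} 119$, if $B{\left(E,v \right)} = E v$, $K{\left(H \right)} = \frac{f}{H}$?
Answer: $- \frac{1785}{4} \approx -446.25$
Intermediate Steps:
$K{\left(H \right)} = \frac{1}{H}$ ($K{\left(H \right)} = 1 \frac{1}{H} = \frac{1}{H}$)
$B{\left(K{\left(n \right)},15 \right)} 119 = \frac{1}{-4} \cdot 15 \cdot 119 = \left(- \frac{1}{4}\right) 15 \cdot 119 = \left(- \frac{15}{4}\right) 119 = - \frac{1785}{4}$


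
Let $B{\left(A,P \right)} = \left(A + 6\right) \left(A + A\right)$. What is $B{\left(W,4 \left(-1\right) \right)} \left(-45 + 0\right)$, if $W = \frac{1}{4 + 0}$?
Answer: $- \frac{1125}{8} \approx -140.63$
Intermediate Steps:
$W = \frac{1}{4} \approx 0.25$
$B{\left(A,P \right)} = 2 A \left(6 + A\right)$ ($B{\left(A,P \right)} = \left(6 + A\right) 2 A = 2 A \left(6 + A\right)$)
$B{\left(W,4 \left(-1\right) \right)} \left(-45 + 0\right) = 2 \cdot \frac{1}{4} \left(6 + \frac{1}{4}\right) \left(-45 + 0\right) = 2 \cdot \frac{1}{4} \cdot \frac{25}{4} \left(-45\right) = \frac{25}{8} \left(-45\right) = - \frac{1125}{8}$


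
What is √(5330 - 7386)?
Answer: 2*I*√514 ≈ 45.343*I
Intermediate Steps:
√(5330 - 7386) = √(-2056) = 2*I*√514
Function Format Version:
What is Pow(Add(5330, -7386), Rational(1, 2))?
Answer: Mul(2, I, Pow(514, Rational(1, 2))) ≈ Mul(45.343, I)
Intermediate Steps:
Pow(Add(5330, -7386), Rational(1, 2)) = Pow(-2056, Rational(1, 2)) = Mul(2, I, Pow(514, Rational(1, 2)))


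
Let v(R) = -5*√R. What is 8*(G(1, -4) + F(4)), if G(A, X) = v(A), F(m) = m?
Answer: -8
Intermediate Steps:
G(A, X) = -5*√A
8*(G(1, -4) + F(4)) = 8*(-5*√1 + 4) = 8*(-5*1 + 4) = 8*(-5 + 4) = 8*(-1) = -8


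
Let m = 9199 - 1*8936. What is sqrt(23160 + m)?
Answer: sqrt(23423) ≈ 153.05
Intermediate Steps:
m = 263 (m = 9199 - 8936 = 263)
sqrt(23160 + m) = sqrt(23160 + 263) = sqrt(23423)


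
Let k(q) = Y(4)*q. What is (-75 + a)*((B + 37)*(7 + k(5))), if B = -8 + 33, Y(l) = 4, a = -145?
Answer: -368280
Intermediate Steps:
k(q) = 4*q
B = 25
(-75 + a)*((B + 37)*(7 + k(5))) = (-75 - 145)*((25 + 37)*(7 + 4*5)) = -13640*(7 + 20) = -13640*27 = -220*1674 = -368280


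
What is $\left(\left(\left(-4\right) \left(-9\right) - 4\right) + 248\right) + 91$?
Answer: $371$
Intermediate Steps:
$\left(\left(\left(-4\right) \left(-9\right) - 4\right) + 248\right) + 91 = \left(\left(36 - 4\right) + 248\right) + 91 = \left(32 + 248\right) + 91 = 280 + 91 = 371$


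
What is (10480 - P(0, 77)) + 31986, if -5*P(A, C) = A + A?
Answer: 42466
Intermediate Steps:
P(A, C) = -2*A/5 (P(A, C) = -(A + A)/5 = -2*A/5)
(10480 - P(0, 77)) + 31986 = (10480 - (-2)*0/5) + 31986 = (10480 - 1*0) + 31986 = (10480 + 0) + 31986 = 10480 + 31986 = 42466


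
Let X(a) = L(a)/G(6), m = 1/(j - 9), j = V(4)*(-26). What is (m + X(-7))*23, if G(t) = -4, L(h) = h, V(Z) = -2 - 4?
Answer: 23759/588 ≈ 40.406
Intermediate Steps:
V(Z) = -6
j = 156 (j = -6*(-26) = 156)
m = 1/147 (m = 1/(156 - 9) = 1/147 ≈ 0.0068027)
X(a) = -a/4 (X(a) = a/(-4) = a*(-¼) = -a/4)
(m + X(-7))*23 = (1/147 - ¼*(-7))*23 = (1/147 + 7/4)*23 = (1033/588)*23 = 23759/588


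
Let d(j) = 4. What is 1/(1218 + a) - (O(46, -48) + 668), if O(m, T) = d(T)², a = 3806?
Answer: -3436415/5024 ≈ -684.00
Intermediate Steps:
O(m, T) = 16 (O(m, T) = 4² = 16)
1/(1218 + a) - (O(46, -48) + 668) = 1/(1218 + 3806) - (16 + 668) = 1/5024 - 1*684 = 1/5024 - 684 = -3436415/5024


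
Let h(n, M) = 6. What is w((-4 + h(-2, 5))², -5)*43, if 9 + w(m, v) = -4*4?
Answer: -1075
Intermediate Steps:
w(m, v) = -25 (w(m, v) = -9 - 4*4 = -9 - 16 = -25)
w((-4 + h(-2, 5))², -5)*43 = -25*43 = -1075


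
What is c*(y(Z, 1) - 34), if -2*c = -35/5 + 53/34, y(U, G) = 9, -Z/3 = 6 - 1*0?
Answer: -4625/68 ≈ -68.015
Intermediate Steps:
Z = -18 (Z = -3*(6 - 1*0) = -3*(6 + 0) = -3*6 = -18)
c = 185/68 (c = -(-35/5 + 53/34)/2 = -(-35*1/5 + 53*(1/34))/2 = -(-7 + 53/34)/2 = -1/2*(-185/34) = 185/68 ≈ 2.7206)
c*(y(Z, 1) - 34) = 185*(9 - 34)/68 = (185/68)*(-25) = -4625/68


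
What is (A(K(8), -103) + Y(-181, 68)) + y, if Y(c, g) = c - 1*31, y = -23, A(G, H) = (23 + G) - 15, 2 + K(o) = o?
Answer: -221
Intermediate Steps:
K(o) = -2 + o
A(G, H) = 8 + G
Y(c, g) = -31 + c (Y(c, g) = c - 31 = -31 + c)
(A(K(8), -103) + Y(-181, 68)) + y = ((8 + (-2 + 8)) + (-31 - 181)) - 23 = ((8 + 6) - 212) - 23 = (14 - 212) - 23 = -198 - 23 = -221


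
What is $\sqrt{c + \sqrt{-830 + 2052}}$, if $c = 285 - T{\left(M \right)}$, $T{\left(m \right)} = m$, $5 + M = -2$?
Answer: $\sqrt{292 + \sqrt{1222}} \approx 18.082$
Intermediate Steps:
$M = -7$ ($M = -5 - 2 = -7$)
$c = 292$ ($c = 285 - -7 = 285 + 7 = 292$)
$\sqrt{c + \sqrt{-830 + 2052}} = \sqrt{292 + \sqrt{-830 + 2052}} = \sqrt{292 + \sqrt{1222}}$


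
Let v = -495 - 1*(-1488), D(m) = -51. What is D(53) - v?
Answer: -1044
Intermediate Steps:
v = 993 (v = -495 + 1488 = 993)
D(53) - v = -51 - 1*993 = -51 - 993 = -1044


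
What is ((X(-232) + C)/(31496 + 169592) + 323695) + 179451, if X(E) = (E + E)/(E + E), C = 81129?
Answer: 50588351989/100544 ≈ 5.0315e+5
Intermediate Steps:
X(E) = 1 (X(E) = (2*E)/((2*E)) = (2*E)*(1/(2*E)) = 1)
((X(-232) + C)/(31496 + 169592) + 323695) + 179451 = ((1 + 81129)/(31496 + 169592) + 323695) + 179451 = (81130/201088 + 323695) + 179451 = (81130*(1/201088) + 323695) + 179451 = (40565/100544 + 323695) + 179451 = 32545630645/100544 + 179451 = 50588351989/100544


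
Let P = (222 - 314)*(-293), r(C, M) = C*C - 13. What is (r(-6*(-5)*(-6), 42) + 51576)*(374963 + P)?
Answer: 33746324997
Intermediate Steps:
r(C, M) = -13 + C² (r(C, M) = C² - 13 = -13 + C²)
P = 26956 (P = -92*(-293) = 26956)
(r(-6*(-5)*(-6), 42) + 51576)*(374963 + P) = ((-13 + (-6*(-5)*(-6))²) + 51576)*(374963 + 26956) = ((-13 + (30*(-6))²) + 51576)*401919 = ((-13 + (-180)²) + 51576)*401919 = ((-13 + 32400) + 51576)*401919 = (32387 + 51576)*401919 = 83963*401919 = 33746324997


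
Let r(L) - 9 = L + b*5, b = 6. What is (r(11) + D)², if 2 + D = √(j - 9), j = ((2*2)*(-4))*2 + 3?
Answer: (48 + I*√38)² ≈ 2266.0 + 591.78*I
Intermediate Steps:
j = -29 (j = (4*(-4))*2 + 3 = -16*2 + 3 = -32 + 3 = -29)
r(L) = 39 + L (r(L) = 9 + (L + 6*5) = 9 + (L + 30) = 9 + (30 + L) = 39 + L)
D = -2 + I*√38 (D = -2 + √(-29 - 9) = -2 + √(-38) = -2 + I*√38 ≈ -2.0 + 6.1644*I)
(r(11) + D)² = ((39 + 11) + (-2 + I*√38))² = (50 + (-2 + I*√38))² = (48 + I*√38)²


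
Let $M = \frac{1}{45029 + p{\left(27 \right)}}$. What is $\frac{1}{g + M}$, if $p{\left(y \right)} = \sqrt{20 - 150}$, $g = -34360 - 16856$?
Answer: $\frac{- \sqrt{130} + 45029 i}{- 2306205263 i + 51216 \sqrt{130}} \approx -1.9525 \cdot 10^{-5} + 3.4694 \cdot 10^{-18} i$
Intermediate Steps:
$g = -51216$ ($g = -34360 - 16856 = -51216$)
$p{\left(y \right)} = i \sqrt{130}$ ($p{\left(y \right)} = \sqrt{-130} = i \sqrt{130}$)
$M = \frac{1}{45029 + i \sqrt{130}} \approx 2.2208 \cdot 10^{-5} - 5.62 \cdot 10^{-9} i$
$\frac{1}{g + M} = \frac{1}{-51216 + \left(\frac{45029}{2027610971} - \frac{i \sqrt{130}}{2027610971}\right)} = \frac{1}{- \frac{103846123445707}{2027610971} - \frac{i \sqrt{130}}{2027610971}}$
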